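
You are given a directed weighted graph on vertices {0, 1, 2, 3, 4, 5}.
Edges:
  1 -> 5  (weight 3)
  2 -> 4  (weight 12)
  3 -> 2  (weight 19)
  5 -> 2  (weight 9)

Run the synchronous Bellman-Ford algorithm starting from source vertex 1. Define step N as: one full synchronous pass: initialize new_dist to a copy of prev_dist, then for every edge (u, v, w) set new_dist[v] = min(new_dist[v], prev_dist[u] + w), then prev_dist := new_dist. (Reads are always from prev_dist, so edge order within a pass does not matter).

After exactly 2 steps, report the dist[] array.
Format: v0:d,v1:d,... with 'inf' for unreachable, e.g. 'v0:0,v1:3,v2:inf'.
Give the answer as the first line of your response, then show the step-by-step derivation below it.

v0:inf,v1:0,v2:12,v3:inf,v4:inf,v5:3

step 1: dist = v0:inf,v1:0,v2:inf,v3:inf,v4:inf,v5:3
step 2: dist = v0:inf,v1:0,v2:12,v3:inf,v4:inf,v5:3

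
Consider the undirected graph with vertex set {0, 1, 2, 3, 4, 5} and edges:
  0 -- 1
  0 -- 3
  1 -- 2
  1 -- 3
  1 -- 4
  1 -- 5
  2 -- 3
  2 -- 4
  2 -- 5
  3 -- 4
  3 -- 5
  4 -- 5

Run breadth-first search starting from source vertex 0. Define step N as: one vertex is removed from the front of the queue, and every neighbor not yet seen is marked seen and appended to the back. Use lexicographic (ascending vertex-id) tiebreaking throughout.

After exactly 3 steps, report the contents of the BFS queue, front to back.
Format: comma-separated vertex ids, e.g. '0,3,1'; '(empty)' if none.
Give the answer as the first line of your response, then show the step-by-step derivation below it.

2,4,5

step 1: dequeue 0; queue=[1,3]; order=0
step 2: dequeue 1; queue=[3,2,4,5]; order=0,1
step 3: dequeue 3; queue=[2,4,5]; order=0,1,3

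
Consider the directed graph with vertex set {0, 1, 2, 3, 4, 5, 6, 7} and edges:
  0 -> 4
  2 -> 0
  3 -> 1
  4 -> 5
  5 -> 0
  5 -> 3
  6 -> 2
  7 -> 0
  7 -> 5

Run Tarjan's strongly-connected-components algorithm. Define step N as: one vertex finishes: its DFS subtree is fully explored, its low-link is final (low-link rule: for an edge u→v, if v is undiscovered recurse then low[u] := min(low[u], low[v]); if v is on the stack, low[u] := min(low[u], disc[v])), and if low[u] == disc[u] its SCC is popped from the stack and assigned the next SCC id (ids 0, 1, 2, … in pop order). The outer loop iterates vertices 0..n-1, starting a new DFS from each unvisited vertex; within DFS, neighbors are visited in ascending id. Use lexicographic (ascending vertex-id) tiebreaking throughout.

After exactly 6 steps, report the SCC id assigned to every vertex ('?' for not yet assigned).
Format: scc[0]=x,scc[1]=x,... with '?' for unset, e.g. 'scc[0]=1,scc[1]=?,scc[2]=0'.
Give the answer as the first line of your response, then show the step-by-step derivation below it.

scc[0]=2,scc[1]=0,scc[2]=3,scc[3]=1,scc[4]=2,scc[5]=2,scc[6]=?,scc[7]=?

step 1: low=(low[0]=0,low[1]=4,low[2]=?,low[3]=3,low[4]=1,low[5]=0,low[6]=?,low[7]=?); scc=(scc[0]=?,scc[1]=0,scc[2]=?,scc[3]=?,scc[4]=?,scc[5]=?,scc[6]=?,scc[7]=?)
step 2: low=(low[0]=0,low[1]=4,low[2]=?,low[3]=3,low[4]=1,low[5]=0,low[6]=?,low[7]=?); scc=(scc[0]=?,scc[1]=0,scc[2]=?,scc[3]=1,scc[4]=?,scc[5]=?,scc[6]=?,scc[7]=?)
step 3: low=(low[0]=0,low[1]=4,low[2]=?,low[3]=3,low[4]=1,low[5]=0,low[6]=?,low[7]=?); scc=(scc[0]=?,scc[1]=0,scc[2]=?,scc[3]=1,scc[4]=?,scc[5]=?,scc[6]=?,scc[7]=?)
step 4: low=(low[0]=0,low[1]=4,low[2]=?,low[3]=3,low[4]=0,low[5]=0,low[6]=?,low[7]=?); scc=(scc[0]=?,scc[1]=0,scc[2]=?,scc[3]=1,scc[4]=?,scc[5]=?,scc[6]=?,scc[7]=?)
step 5: low=(low[0]=0,low[1]=4,low[2]=?,low[3]=3,low[4]=0,low[5]=0,low[6]=?,low[7]=?); scc=(scc[0]=2,scc[1]=0,scc[2]=?,scc[3]=1,scc[4]=2,scc[5]=2,scc[6]=?,scc[7]=?)
step 6: low=(low[0]=0,low[1]=4,low[2]=5,low[3]=3,low[4]=0,low[5]=0,low[6]=?,low[7]=?); scc=(scc[0]=2,scc[1]=0,scc[2]=3,scc[3]=1,scc[4]=2,scc[5]=2,scc[6]=?,scc[7]=?)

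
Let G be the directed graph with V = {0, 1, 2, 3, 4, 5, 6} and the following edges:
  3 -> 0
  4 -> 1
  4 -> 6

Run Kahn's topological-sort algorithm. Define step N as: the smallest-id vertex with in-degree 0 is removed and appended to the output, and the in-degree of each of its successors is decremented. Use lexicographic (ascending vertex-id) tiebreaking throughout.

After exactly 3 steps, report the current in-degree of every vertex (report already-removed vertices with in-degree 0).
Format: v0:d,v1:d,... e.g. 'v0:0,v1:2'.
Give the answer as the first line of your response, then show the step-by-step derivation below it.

v0:0,v1:1,v2:0,v3:0,v4:0,v5:0,v6:1

step 1: output 2; order=[2]; indeg=(1,1,0,0,0,0,1)
step 2: output 3; order=[2,3]; indeg=(0,1,0,0,0,0,1)
step 3: output 0; order=[2,3,0]; indeg=(0,1,0,0,0,0,1)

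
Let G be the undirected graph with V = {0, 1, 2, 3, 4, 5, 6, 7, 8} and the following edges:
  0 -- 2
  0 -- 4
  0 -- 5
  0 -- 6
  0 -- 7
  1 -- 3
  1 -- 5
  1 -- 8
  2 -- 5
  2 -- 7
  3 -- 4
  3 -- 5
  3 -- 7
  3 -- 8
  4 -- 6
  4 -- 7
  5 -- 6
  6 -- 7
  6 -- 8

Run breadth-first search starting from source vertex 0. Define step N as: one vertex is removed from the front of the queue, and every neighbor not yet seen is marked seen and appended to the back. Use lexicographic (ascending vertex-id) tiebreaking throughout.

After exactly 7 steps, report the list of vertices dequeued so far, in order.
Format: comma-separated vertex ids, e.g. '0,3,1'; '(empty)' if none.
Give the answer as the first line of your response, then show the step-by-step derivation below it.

0,2,4,5,6,7,3

step 1: dequeue 0; queue=[2,4,5,6,7]; order=0
step 2: dequeue 2; queue=[4,5,6,7]; order=0,2
step 3: dequeue 4; queue=[5,6,7,3]; order=0,2,4
step 4: dequeue 5; queue=[6,7,3,1]; order=0,2,4,5
step 5: dequeue 6; queue=[7,3,1,8]; order=0,2,4,5,6
step 6: dequeue 7; queue=[3,1,8]; order=0,2,4,5,6,7
step 7: dequeue 3; queue=[1,8]; order=0,2,4,5,6,7,3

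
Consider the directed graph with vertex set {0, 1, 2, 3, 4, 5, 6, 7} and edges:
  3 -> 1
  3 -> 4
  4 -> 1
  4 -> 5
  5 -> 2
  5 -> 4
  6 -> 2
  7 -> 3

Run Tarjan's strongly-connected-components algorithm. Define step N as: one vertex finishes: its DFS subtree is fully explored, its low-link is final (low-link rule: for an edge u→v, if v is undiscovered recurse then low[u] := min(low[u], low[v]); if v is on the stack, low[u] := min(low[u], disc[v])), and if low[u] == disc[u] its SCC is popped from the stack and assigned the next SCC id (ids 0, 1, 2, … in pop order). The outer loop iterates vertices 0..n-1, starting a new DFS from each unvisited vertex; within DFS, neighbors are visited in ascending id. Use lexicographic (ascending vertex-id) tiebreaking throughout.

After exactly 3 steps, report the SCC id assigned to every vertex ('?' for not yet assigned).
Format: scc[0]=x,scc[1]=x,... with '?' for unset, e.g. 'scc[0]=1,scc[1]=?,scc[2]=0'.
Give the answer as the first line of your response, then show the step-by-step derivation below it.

scc[0]=0,scc[1]=1,scc[2]=2,scc[3]=?,scc[4]=?,scc[5]=?,scc[6]=?,scc[7]=?

step 1: low=(low[0]=0,low[1]=?,low[2]=?,low[3]=?,low[4]=?,low[5]=?,low[6]=?,low[7]=?); scc=(scc[0]=0,scc[1]=?,scc[2]=?,scc[3]=?,scc[4]=?,scc[5]=?,scc[6]=?,scc[7]=?)
step 2: low=(low[0]=0,low[1]=1,low[2]=?,low[3]=?,low[4]=?,low[5]=?,low[6]=?,low[7]=?); scc=(scc[0]=0,scc[1]=1,scc[2]=?,scc[3]=?,scc[4]=?,scc[5]=?,scc[6]=?,scc[7]=?)
step 3: low=(low[0]=0,low[1]=1,low[2]=2,low[3]=?,low[4]=?,low[5]=?,low[6]=?,low[7]=?); scc=(scc[0]=0,scc[1]=1,scc[2]=2,scc[3]=?,scc[4]=?,scc[5]=?,scc[6]=?,scc[7]=?)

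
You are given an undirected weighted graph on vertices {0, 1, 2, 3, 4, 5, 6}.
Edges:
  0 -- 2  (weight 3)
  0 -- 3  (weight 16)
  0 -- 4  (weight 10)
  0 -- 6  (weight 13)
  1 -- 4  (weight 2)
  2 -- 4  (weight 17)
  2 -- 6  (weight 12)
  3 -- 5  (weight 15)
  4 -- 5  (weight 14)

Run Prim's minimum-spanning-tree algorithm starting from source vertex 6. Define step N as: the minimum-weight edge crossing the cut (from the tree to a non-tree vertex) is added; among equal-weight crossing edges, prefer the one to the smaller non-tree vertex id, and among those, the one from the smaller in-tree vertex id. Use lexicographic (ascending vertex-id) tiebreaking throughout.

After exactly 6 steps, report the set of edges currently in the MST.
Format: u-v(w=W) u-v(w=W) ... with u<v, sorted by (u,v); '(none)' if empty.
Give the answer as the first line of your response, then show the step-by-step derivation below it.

0-2(w=3) 0-4(w=10) 1-4(w=2) 2-6(w=12) 3-5(w=15) 4-5(w=14)

step 1: add edge 2-6 (w=12); MST = {2-6(w=12)}
step 2: add edge 0-2 (w=3); MST = {0-2(w=3) 2-6(w=12)}
step 3: add edge 0-4 (w=10); MST = {0-2(w=3) 0-4(w=10) 2-6(w=12)}
step 4: add edge 1-4 (w=2); MST = {0-2(w=3) 0-4(w=10) 1-4(w=2) 2-6(w=12)}
step 5: add edge 4-5 (w=14); MST = {0-2(w=3) 0-4(w=10) 1-4(w=2) 2-6(w=12) 4-5(w=14)}
step 6: add edge 3-5 (w=15); MST = {0-2(w=3) 0-4(w=10) 1-4(w=2) 2-6(w=12) 3-5(w=15) 4-5(w=14)}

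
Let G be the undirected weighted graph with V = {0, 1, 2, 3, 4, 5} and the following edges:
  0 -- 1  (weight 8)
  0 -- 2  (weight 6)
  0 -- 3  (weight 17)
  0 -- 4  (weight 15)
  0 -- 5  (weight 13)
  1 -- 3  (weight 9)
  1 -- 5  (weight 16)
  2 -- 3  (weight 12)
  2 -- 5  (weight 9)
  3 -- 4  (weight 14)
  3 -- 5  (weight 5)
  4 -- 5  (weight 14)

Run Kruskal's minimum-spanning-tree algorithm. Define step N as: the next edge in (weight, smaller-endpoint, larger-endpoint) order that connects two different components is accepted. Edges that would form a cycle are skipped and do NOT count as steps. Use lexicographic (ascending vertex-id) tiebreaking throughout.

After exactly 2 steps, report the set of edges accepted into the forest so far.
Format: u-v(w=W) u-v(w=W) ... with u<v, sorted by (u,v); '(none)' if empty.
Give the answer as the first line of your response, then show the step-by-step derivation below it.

0-2(w=6) 3-5(w=5)

step 1: add edge 3-5 (w=5); MST = {3-5(w=5)}
step 2: add edge 0-2 (w=6); MST = {0-2(w=6) 3-5(w=5)}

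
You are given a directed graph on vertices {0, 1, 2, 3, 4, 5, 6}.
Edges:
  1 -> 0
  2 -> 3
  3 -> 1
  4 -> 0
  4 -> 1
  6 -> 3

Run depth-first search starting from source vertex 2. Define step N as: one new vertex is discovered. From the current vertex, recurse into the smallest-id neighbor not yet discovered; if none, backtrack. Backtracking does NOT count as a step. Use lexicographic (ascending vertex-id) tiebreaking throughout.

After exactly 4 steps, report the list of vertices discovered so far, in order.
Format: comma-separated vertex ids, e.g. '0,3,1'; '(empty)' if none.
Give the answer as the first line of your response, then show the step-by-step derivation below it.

2,3,1,0

step 1: discover 2; path=2; order=2
step 2: discover 3; path=2>3; order=2,3
step 3: discover 1; path=2>3>1; order=2,3,1
step 4: discover 0; path=2>3>1>0; order=2,3,1,0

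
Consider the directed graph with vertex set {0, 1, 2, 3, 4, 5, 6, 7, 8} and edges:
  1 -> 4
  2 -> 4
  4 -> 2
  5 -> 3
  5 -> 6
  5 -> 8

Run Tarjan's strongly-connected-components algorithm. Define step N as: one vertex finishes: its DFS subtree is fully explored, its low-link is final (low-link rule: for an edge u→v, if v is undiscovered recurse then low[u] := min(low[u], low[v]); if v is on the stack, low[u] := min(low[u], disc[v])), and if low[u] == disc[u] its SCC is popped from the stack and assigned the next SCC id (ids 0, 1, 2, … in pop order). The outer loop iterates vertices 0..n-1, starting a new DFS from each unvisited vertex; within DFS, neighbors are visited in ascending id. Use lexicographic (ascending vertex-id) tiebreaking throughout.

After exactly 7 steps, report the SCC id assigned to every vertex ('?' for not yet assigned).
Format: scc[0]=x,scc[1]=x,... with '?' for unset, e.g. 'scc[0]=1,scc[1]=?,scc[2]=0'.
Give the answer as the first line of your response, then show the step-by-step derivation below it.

scc[0]=0,scc[1]=2,scc[2]=1,scc[3]=3,scc[4]=1,scc[5]=?,scc[6]=4,scc[7]=?,scc[8]=5

step 1: low=(low[0]=0,low[1]=?,low[2]=?,low[3]=?,low[4]=?,low[5]=?,low[6]=?,low[7]=?,low[8]=?); scc=(scc[0]=0,scc[1]=?,scc[2]=?,scc[3]=?,scc[4]=?,scc[5]=?,scc[6]=?,scc[7]=?,scc[8]=?)
step 2: low=(low[0]=0,low[1]=1,low[2]=2,low[3]=?,low[4]=2,low[5]=?,low[6]=?,low[7]=?,low[8]=?); scc=(scc[0]=0,scc[1]=?,scc[2]=?,scc[3]=?,scc[4]=?,scc[5]=?,scc[6]=?,scc[7]=?,scc[8]=?)
step 3: low=(low[0]=0,low[1]=1,low[2]=2,low[3]=?,low[4]=2,low[5]=?,low[6]=?,low[7]=?,low[8]=?); scc=(scc[0]=0,scc[1]=?,scc[2]=1,scc[3]=?,scc[4]=1,scc[5]=?,scc[6]=?,scc[7]=?,scc[8]=?)
step 4: low=(low[0]=0,low[1]=1,low[2]=2,low[3]=?,low[4]=2,low[5]=?,low[6]=?,low[7]=?,low[8]=?); scc=(scc[0]=0,scc[1]=2,scc[2]=1,scc[3]=?,scc[4]=1,scc[5]=?,scc[6]=?,scc[7]=?,scc[8]=?)
step 5: low=(low[0]=0,low[1]=1,low[2]=2,low[3]=4,low[4]=2,low[5]=?,low[6]=?,low[7]=?,low[8]=?); scc=(scc[0]=0,scc[1]=2,scc[2]=1,scc[3]=3,scc[4]=1,scc[5]=?,scc[6]=?,scc[7]=?,scc[8]=?)
step 6: low=(low[0]=0,low[1]=1,low[2]=2,low[3]=4,low[4]=2,low[5]=5,low[6]=6,low[7]=?,low[8]=?); scc=(scc[0]=0,scc[1]=2,scc[2]=1,scc[3]=3,scc[4]=1,scc[5]=?,scc[6]=4,scc[7]=?,scc[8]=?)
step 7: low=(low[0]=0,low[1]=1,low[2]=2,low[3]=4,low[4]=2,low[5]=5,low[6]=6,low[7]=?,low[8]=7); scc=(scc[0]=0,scc[1]=2,scc[2]=1,scc[3]=3,scc[4]=1,scc[5]=?,scc[6]=4,scc[7]=?,scc[8]=5)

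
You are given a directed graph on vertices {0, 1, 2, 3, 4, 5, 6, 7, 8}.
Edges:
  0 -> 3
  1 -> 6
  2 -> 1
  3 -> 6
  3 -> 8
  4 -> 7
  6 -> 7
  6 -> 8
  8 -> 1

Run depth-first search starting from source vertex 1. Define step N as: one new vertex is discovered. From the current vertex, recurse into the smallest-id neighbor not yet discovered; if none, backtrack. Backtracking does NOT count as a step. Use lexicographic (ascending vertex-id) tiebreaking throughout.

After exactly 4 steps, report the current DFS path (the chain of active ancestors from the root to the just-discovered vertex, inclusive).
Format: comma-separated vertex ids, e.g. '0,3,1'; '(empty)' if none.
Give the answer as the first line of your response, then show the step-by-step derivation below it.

1,6,8

step 1: discover 1; path=1; order=1
step 2: discover 6; path=1>6; order=1,6
step 3: discover 7; path=1>6>7; order=1,6,7
step 4: discover 8; path=1>6>8; order=1,6,7,8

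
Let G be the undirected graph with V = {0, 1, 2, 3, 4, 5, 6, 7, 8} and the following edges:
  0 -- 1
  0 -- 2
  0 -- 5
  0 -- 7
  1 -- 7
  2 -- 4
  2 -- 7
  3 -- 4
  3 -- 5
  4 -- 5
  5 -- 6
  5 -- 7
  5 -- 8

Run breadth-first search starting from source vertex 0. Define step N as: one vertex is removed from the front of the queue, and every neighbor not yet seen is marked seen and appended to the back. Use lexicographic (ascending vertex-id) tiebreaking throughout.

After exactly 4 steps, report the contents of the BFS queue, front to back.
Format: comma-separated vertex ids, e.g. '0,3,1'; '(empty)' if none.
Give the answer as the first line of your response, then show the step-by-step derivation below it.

7,4,3,6,8

step 1: dequeue 0; queue=[1,2,5,7]; order=0
step 2: dequeue 1; queue=[2,5,7]; order=0,1
step 3: dequeue 2; queue=[5,7,4]; order=0,1,2
step 4: dequeue 5; queue=[7,4,3,6,8]; order=0,1,2,5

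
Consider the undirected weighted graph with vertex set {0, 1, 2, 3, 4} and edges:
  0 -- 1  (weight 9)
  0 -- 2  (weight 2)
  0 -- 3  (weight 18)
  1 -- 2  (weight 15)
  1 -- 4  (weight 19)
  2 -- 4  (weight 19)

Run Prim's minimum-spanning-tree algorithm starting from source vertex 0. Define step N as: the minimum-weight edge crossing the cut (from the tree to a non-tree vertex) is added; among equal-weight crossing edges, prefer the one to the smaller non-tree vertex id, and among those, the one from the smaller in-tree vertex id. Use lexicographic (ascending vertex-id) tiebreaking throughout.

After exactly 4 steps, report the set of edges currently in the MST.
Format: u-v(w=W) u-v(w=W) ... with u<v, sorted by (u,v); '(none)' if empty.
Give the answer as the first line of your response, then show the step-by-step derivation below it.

0-1(w=9) 0-2(w=2) 0-3(w=18) 1-4(w=19)

step 1: add edge 0-2 (w=2); MST = {0-2(w=2)}
step 2: add edge 0-1 (w=9); MST = {0-1(w=9) 0-2(w=2)}
step 3: add edge 0-3 (w=18); MST = {0-1(w=9) 0-2(w=2) 0-3(w=18)}
step 4: add edge 1-4 (w=19); MST = {0-1(w=9) 0-2(w=2) 0-3(w=18) 1-4(w=19)}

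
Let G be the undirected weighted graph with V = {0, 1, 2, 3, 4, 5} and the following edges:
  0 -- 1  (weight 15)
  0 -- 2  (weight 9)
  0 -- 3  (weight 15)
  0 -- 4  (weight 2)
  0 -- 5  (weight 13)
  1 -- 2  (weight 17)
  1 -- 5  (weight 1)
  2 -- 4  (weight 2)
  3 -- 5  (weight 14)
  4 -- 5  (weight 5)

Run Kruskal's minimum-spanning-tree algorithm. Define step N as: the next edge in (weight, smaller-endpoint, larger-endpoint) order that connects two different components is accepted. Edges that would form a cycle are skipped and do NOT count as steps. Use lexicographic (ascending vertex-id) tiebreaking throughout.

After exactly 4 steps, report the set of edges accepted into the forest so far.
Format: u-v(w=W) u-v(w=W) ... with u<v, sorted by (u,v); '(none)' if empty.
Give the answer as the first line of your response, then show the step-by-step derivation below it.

0-4(w=2) 1-5(w=1) 2-4(w=2) 4-5(w=5)

step 1: add edge 1-5 (w=1); MST = {1-5(w=1)}
step 2: add edge 0-4 (w=2); MST = {0-4(w=2) 1-5(w=1)}
step 3: add edge 2-4 (w=2); MST = {0-4(w=2) 1-5(w=1) 2-4(w=2)}
step 4: add edge 4-5 (w=5); MST = {0-4(w=2) 1-5(w=1) 2-4(w=2) 4-5(w=5)}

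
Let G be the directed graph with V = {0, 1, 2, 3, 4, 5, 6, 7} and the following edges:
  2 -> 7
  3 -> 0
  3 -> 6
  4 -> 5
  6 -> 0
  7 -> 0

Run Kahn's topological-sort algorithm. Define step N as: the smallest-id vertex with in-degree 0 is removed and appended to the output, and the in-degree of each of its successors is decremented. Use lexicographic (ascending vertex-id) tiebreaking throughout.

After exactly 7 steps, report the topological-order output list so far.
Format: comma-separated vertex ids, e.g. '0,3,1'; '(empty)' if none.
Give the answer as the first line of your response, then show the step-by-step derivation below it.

1,2,3,4,5,6,7

step 1: output 1; order=[1]; indeg=(3,0,0,0,0,1,1,1)
step 2: output 2; order=[1,2]; indeg=(3,0,0,0,0,1,1,0)
step 3: output 3; order=[1,2,3]; indeg=(2,0,0,0,0,1,0,0)
step 4: output 4; order=[1,2,3,4]; indeg=(2,0,0,0,0,0,0,0)
step 5: output 5; order=[1,2,3,4,5]; indeg=(2,0,0,0,0,0,0,0)
step 6: output 6; order=[1,2,3,4,5,6]; indeg=(1,0,0,0,0,0,0,0)
step 7: output 7; order=[1,2,3,4,5,6,7]; indeg=(0,0,0,0,0,0,0,0)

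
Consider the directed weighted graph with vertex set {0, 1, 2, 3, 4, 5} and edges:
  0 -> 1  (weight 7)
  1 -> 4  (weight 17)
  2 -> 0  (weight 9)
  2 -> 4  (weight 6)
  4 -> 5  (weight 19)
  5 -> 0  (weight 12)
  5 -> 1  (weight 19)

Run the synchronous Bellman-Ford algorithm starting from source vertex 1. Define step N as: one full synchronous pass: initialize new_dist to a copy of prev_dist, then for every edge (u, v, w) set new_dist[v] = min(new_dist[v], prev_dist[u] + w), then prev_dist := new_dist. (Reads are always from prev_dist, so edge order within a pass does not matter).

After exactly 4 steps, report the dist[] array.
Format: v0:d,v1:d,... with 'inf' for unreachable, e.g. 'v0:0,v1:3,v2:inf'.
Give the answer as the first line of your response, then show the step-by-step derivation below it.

v0:48,v1:0,v2:inf,v3:inf,v4:17,v5:36

step 1: dist = v0:inf,v1:0,v2:inf,v3:inf,v4:17,v5:inf
step 2: dist = v0:inf,v1:0,v2:inf,v3:inf,v4:17,v5:36
step 3: dist = v0:48,v1:0,v2:inf,v3:inf,v4:17,v5:36
step 4: dist = v0:48,v1:0,v2:inf,v3:inf,v4:17,v5:36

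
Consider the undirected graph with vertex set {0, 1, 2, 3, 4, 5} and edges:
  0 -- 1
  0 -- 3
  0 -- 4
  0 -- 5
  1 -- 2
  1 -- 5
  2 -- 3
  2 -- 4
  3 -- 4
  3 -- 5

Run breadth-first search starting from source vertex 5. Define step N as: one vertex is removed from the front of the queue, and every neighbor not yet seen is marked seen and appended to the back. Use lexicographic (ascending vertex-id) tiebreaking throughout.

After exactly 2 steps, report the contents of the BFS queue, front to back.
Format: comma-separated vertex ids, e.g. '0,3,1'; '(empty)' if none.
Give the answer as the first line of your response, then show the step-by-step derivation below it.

1,3,4

step 1: dequeue 5; queue=[0,1,3]; order=5
step 2: dequeue 0; queue=[1,3,4]; order=5,0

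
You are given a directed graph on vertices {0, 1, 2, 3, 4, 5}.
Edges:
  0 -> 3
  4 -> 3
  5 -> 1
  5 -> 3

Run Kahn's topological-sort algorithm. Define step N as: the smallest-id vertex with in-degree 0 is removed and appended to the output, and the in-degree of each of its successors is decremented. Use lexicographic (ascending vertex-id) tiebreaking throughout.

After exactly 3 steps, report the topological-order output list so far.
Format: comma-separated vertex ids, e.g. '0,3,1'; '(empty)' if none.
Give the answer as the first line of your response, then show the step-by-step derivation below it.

0,2,4

step 1: output 0; order=[0]; indeg=(0,1,0,2,0,0)
step 2: output 2; order=[0,2]; indeg=(0,1,0,2,0,0)
step 3: output 4; order=[0,2,4]; indeg=(0,1,0,1,0,0)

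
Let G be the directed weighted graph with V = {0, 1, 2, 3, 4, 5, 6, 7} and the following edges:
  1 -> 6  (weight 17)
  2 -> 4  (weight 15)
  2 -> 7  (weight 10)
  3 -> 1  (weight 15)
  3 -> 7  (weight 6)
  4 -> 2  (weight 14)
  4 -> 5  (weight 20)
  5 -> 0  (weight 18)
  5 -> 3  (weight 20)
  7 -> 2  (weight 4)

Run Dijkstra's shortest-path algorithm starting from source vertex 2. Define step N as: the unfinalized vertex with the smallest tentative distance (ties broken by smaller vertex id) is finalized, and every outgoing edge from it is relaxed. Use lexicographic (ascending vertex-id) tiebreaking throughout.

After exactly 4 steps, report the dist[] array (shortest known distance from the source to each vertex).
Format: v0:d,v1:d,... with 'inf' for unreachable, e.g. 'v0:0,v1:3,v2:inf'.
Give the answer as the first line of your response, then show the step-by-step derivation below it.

v0:53,v1:inf,v2:0,v3:55,v4:15,v5:35,v6:inf,v7:10

step 1: dist = v0:inf,v1:inf,v2:0,v3:inf,v4:15,v5:inf,v6:inf,v7:10
step 2: dist = v0:inf,v1:inf,v2:0,v3:inf,v4:15,v5:inf,v6:inf,v7:10
step 3: dist = v0:inf,v1:inf,v2:0,v3:inf,v4:15,v5:35,v6:inf,v7:10
step 4: dist = v0:53,v1:inf,v2:0,v3:55,v4:15,v5:35,v6:inf,v7:10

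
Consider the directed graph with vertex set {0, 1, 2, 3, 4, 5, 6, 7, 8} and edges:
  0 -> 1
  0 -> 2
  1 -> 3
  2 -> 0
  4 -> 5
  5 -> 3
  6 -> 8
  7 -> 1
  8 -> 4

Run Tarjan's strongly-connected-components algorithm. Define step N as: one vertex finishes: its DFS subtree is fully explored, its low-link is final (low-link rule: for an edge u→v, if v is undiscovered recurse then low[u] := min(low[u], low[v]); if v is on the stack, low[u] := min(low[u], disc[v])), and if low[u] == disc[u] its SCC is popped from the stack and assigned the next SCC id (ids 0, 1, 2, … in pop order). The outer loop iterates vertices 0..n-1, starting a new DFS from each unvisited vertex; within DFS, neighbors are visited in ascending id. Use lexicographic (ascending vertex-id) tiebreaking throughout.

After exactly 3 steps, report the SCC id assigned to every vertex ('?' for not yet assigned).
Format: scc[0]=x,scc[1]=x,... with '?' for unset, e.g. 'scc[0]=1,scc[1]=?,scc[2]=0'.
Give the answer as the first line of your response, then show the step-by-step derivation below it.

scc[0]=?,scc[1]=1,scc[2]=?,scc[3]=0,scc[4]=?,scc[5]=?,scc[6]=?,scc[7]=?,scc[8]=?

step 1: low=(low[0]=0,low[1]=1,low[2]=?,low[3]=2,low[4]=?,low[5]=?,low[6]=?,low[7]=?,low[8]=?); scc=(scc[0]=?,scc[1]=?,scc[2]=?,scc[3]=0,scc[4]=?,scc[5]=?,scc[6]=?,scc[7]=?,scc[8]=?)
step 2: low=(low[0]=0,low[1]=1,low[2]=?,low[3]=2,low[4]=?,low[5]=?,low[6]=?,low[7]=?,low[8]=?); scc=(scc[0]=?,scc[1]=1,scc[2]=?,scc[3]=0,scc[4]=?,scc[5]=?,scc[6]=?,scc[7]=?,scc[8]=?)
step 3: low=(low[0]=0,low[1]=1,low[2]=0,low[3]=2,low[4]=?,low[5]=?,low[6]=?,low[7]=?,low[8]=?); scc=(scc[0]=?,scc[1]=1,scc[2]=?,scc[3]=0,scc[4]=?,scc[5]=?,scc[6]=?,scc[7]=?,scc[8]=?)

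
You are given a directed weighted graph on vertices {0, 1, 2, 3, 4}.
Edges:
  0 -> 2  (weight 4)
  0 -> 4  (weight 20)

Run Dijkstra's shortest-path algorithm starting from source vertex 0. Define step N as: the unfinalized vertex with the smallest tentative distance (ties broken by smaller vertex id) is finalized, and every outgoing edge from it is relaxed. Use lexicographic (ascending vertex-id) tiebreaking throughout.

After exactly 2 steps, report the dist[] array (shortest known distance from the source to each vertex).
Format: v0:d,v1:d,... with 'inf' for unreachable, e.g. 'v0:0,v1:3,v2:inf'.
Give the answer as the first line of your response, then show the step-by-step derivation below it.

v0:0,v1:inf,v2:4,v3:inf,v4:20

step 1: dist = v0:0,v1:inf,v2:4,v3:inf,v4:20
step 2: dist = v0:0,v1:inf,v2:4,v3:inf,v4:20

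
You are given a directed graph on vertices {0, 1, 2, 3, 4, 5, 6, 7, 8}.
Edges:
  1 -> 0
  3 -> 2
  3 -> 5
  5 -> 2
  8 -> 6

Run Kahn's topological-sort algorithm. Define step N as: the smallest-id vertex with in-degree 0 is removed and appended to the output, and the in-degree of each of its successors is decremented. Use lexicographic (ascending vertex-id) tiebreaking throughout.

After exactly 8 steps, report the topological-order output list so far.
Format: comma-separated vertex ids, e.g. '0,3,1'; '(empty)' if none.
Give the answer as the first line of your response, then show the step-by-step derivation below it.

1,0,3,4,5,2,7,8

step 1: output 1; order=[1]; indeg=(0,0,2,0,0,1,1,0,0)
step 2: output 0; order=[1,0]; indeg=(0,0,2,0,0,1,1,0,0)
step 3: output 3; order=[1,0,3]; indeg=(0,0,1,0,0,0,1,0,0)
step 4: output 4; order=[1,0,3,4]; indeg=(0,0,1,0,0,0,1,0,0)
step 5: output 5; order=[1,0,3,4,5]; indeg=(0,0,0,0,0,0,1,0,0)
step 6: output 2; order=[1,0,3,4,5,2]; indeg=(0,0,0,0,0,0,1,0,0)
step 7: output 7; order=[1,0,3,4,5,2,7]; indeg=(0,0,0,0,0,0,1,0,0)
step 8: output 8; order=[1,0,3,4,5,2,7,8]; indeg=(0,0,0,0,0,0,0,0,0)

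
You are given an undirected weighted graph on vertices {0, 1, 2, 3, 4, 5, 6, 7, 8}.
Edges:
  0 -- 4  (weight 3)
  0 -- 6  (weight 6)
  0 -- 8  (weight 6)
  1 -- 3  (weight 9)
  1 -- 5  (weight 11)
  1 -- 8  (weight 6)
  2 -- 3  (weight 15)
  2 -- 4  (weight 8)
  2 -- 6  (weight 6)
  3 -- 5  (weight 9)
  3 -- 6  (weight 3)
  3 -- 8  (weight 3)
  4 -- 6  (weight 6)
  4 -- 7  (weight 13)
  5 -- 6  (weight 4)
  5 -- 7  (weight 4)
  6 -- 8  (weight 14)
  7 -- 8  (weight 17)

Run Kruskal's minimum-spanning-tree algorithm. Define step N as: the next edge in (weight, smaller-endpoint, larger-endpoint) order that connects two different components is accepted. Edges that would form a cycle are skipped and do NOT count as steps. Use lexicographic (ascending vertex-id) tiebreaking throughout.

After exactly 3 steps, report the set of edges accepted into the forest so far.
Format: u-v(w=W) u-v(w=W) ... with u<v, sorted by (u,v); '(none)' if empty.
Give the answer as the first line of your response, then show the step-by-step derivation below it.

0-4(w=3) 3-6(w=3) 3-8(w=3)

step 1: add edge 0-4 (w=3); MST = {0-4(w=3)}
step 2: add edge 3-6 (w=3); MST = {0-4(w=3) 3-6(w=3)}
step 3: add edge 3-8 (w=3); MST = {0-4(w=3) 3-6(w=3) 3-8(w=3)}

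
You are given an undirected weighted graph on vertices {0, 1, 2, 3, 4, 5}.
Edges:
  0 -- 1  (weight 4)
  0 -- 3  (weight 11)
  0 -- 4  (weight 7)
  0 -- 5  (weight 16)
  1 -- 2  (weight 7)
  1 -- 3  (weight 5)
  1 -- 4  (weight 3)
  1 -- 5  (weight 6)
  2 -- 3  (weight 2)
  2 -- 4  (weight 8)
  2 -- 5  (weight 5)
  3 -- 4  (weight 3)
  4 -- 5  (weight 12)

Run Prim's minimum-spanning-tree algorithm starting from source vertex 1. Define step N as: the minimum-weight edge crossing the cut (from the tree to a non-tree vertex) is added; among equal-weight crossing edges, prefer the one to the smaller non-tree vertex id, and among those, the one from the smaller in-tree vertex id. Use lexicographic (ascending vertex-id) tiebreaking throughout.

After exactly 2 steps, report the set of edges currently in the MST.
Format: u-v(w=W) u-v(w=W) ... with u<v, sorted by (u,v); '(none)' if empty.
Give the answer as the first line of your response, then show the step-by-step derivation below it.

1-4(w=3) 3-4(w=3)

step 1: add edge 1-4 (w=3); MST = {1-4(w=3)}
step 2: add edge 3-4 (w=3); MST = {1-4(w=3) 3-4(w=3)}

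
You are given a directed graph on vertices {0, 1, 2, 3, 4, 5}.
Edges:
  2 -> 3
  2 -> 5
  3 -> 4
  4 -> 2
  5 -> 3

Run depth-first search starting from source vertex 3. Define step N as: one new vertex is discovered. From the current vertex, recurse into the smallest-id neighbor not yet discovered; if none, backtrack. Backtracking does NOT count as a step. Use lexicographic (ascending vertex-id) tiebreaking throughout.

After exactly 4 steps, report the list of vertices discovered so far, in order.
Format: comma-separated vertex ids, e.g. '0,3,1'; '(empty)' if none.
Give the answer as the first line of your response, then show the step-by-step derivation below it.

3,4,2,5

step 1: discover 3; path=3; order=3
step 2: discover 4; path=3>4; order=3,4
step 3: discover 2; path=3>4>2; order=3,4,2
step 4: discover 5; path=3>4>2>5; order=3,4,2,5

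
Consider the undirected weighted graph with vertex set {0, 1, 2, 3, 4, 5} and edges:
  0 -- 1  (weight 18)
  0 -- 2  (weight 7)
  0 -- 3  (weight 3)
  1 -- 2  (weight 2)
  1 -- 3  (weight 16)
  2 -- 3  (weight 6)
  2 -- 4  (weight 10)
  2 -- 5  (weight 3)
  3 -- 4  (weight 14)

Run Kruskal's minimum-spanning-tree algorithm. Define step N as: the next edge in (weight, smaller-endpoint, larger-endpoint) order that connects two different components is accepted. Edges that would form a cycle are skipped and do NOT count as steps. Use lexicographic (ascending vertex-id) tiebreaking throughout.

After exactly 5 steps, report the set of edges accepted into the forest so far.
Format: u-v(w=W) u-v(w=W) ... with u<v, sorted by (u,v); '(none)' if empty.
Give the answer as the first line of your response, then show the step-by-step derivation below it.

0-3(w=3) 1-2(w=2) 2-3(w=6) 2-4(w=10) 2-5(w=3)

step 1: add edge 1-2 (w=2); MST = {1-2(w=2)}
step 2: add edge 0-3 (w=3); MST = {0-3(w=3) 1-2(w=2)}
step 3: add edge 2-5 (w=3); MST = {0-3(w=3) 1-2(w=2) 2-5(w=3)}
step 4: add edge 2-3 (w=6); MST = {0-3(w=3) 1-2(w=2) 2-3(w=6) 2-5(w=3)}
step 5: add edge 2-4 (w=10); MST = {0-3(w=3) 1-2(w=2) 2-3(w=6) 2-4(w=10) 2-5(w=3)}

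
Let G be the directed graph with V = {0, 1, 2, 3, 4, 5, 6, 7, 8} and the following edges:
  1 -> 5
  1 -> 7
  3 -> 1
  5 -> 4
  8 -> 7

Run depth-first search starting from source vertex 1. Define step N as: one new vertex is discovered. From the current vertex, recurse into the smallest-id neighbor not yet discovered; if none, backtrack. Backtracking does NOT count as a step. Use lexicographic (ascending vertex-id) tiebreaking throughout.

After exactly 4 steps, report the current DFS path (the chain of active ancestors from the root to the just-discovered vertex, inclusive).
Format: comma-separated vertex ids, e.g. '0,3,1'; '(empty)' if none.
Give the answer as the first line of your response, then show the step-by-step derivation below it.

1,7

step 1: discover 1; path=1; order=1
step 2: discover 5; path=1>5; order=1,5
step 3: discover 4; path=1>5>4; order=1,5,4
step 4: discover 7; path=1>7; order=1,5,4,7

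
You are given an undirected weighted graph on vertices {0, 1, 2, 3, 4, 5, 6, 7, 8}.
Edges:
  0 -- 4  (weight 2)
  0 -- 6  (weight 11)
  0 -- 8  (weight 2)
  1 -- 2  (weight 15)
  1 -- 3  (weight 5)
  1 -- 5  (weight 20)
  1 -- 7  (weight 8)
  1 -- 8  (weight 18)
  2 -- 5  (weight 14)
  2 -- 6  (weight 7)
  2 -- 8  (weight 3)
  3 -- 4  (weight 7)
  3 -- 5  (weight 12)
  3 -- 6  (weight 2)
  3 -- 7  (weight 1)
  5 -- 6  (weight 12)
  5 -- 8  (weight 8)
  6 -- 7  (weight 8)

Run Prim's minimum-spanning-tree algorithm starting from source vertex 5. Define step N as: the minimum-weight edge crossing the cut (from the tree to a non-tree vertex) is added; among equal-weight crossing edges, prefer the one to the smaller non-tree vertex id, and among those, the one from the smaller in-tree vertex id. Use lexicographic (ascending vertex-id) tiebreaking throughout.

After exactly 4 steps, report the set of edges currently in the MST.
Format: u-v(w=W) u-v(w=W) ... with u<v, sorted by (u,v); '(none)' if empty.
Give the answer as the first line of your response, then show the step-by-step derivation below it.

0-4(w=2) 0-8(w=2) 2-8(w=3) 5-8(w=8)

step 1: add edge 5-8 (w=8); MST = {5-8(w=8)}
step 2: add edge 0-8 (w=2); MST = {0-8(w=2) 5-8(w=8)}
step 3: add edge 0-4 (w=2); MST = {0-4(w=2) 0-8(w=2) 5-8(w=8)}
step 4: add edge 2-8 (w=3); MST = {0-4(w=2) 0-8(w=2) 2-8(w=3) 5-8(w=8)}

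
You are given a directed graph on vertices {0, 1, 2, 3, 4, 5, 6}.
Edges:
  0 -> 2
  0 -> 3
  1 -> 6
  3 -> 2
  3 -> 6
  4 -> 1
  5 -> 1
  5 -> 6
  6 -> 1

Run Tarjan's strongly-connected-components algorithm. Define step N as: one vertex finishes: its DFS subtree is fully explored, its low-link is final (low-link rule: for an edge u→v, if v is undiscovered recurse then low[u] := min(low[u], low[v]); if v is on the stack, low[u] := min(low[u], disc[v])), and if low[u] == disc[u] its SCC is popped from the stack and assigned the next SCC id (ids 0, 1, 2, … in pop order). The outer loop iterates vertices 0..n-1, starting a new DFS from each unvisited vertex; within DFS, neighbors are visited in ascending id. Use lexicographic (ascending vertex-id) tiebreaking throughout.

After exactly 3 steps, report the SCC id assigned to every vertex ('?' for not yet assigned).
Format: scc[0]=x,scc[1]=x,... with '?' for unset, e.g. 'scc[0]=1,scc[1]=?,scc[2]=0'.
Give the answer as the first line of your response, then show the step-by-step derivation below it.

scc[0]=?,scc[1]=1,scc[2]=0,scc[3]=?,scc[4]=?,scc[5]=?,scc[6]=1

step 1: low=(low[0]=0,low[1]=?,low[2]=1,low[3]=?,low[4]=?,low[5]=?,low[6]=?); scc=(scc[0]=?,scc[1]=?,scc[2]=0,scc[3]=?,scc[4]=?,scc[5]=?,scc[6]=?)
step 2: low=(low[0]=0,low[1]=3,low[2]=1,low[3]=2,low[4]=?,low[5]=?,low[6]=3); scc=(scc[0]=?,scc[1]=?,scc[2]=0,scc[3]=?,scc[4]=?,scc[5]=?,scc[6]=?)
step 3: low=(low[0]=0,low[1]=3,low[2]=1,low[3]=2,low[4]=?,low[5]=?,low[6]=3); scc=(scc[0]=?,scc[1]=1,scc[2]=0,scc[3]=?,scc[4]=?,scc[5]=?,scc[6]=1)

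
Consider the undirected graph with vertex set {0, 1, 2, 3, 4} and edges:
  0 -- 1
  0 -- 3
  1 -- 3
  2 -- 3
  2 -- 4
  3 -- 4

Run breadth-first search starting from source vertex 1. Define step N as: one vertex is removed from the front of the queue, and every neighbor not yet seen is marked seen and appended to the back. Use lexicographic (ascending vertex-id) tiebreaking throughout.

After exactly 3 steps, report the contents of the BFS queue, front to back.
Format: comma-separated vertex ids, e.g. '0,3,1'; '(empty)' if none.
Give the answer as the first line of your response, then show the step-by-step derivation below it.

2,4

step 1: dequeue 1; queue=[0,3]; order=1
step 2: dequeue 0; queue=[3]; order=1,0
step 3: dequeue 3; queue=[2,4]; order=1,0,3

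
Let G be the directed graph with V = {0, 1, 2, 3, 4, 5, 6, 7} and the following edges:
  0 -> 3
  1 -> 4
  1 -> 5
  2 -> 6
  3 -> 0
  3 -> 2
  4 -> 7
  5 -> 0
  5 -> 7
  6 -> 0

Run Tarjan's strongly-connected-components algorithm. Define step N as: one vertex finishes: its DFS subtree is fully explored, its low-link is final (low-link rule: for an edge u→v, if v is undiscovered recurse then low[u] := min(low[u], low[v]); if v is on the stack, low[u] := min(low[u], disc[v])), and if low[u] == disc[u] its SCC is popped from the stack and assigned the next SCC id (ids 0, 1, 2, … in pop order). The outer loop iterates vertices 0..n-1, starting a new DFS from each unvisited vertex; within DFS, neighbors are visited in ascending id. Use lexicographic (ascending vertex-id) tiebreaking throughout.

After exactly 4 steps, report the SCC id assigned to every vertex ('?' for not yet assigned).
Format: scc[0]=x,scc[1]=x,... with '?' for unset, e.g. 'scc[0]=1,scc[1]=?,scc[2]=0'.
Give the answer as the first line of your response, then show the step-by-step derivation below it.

scc[0]=0,scc[1]=?,scc[2]=0,scc[3]=0,scc[4]=?,scc[5]=?,scc[6]=0,scc[7]=?

step 1: low=(low[0]=0,low[1]=?,low[2]=2,low[3]=0,low[4]=?,low[5]=?,low[6]=0,low[7]=?); scc=(scc[0]=?,scc[1]=?,scc[2]=?,scc[3]=?,scc[4]=?,scc[5]=?,scc[6]=?,scc[7]=?)
step 2: low=(low[0]=0,low[1]=?,low[2]=0,low[3]=0,low[4]=?,low[5]=?,low[6]=0,low[7]=?); scc=(scc[0]=?,scc[1]=?,scc[2]=?,scc[3]=?,scc[4]=?,scc[5]=?,scc[6]=?,scc[7]=?)
step 3: low=(low[0]=0,low[1]=?,low[2]=0,low[3]=0,low[4]=?,low[5]=?,low[6]=0,low[7]=?); scc=(scc[0]=?,scc[1]=?,scc[2]=?,scc[3]=?,scc[4]=?,scc[5]=?,scc[6]=?,scc[7]=?)
step 4: low=(low[0]=0,low[1]=?,low[2]=0,low[3]=0,low[4]=?,low[5]=?,low[6]=0,low[7]=?); scc=(scc[0]=0,scc[1]=?,scc[2]=0,scc[3]=0,scc[4]=?,scc[5]=?,scc[6]=0,scc[7]=?)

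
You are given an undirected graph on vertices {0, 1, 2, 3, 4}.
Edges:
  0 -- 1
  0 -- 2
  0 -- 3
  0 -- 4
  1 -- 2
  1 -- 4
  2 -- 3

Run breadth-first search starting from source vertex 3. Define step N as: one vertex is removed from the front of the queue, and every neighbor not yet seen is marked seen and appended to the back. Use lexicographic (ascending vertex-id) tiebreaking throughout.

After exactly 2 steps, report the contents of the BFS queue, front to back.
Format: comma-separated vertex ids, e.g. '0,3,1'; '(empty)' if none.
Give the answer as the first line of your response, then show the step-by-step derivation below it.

2,1,4

step 1: dequeue 3; queue=[0,2]; order=3
step 2: dequeue 0; queue=[2,1,4]; order=3,0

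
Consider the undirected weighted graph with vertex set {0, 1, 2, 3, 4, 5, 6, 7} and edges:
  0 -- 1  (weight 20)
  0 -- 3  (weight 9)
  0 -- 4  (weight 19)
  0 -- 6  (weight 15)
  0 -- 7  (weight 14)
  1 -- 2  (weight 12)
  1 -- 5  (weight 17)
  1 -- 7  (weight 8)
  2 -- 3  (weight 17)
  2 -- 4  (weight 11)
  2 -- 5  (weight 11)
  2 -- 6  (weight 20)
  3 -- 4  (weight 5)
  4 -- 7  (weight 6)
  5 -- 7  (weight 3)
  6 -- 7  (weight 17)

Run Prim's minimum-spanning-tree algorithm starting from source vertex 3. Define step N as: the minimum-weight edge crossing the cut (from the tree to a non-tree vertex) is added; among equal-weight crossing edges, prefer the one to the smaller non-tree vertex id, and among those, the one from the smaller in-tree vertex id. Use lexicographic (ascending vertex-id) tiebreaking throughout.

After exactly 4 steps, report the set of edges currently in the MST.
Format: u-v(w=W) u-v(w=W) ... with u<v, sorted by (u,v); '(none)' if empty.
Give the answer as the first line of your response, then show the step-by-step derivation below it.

1-7(w=8) 3-4(w=5) 4-7(w=6) 5-7(w=3)

step 1: add edge 3-4 (w=5); MST = {3-4(w=5)}
step 2: add edge 4-7 (w=6); MST = {3-4(w=5) 4-7(w=6)}
step 3: add edge 5-7 (w=3); MST = {3-4(w=5) 4-7(w=6) 5-7(w=3)}
step 4: add edge 1-7 (w=8); MST = {1-7(w=8) 3-4(w=5) 4-7(w=6) 5-7(w=3)}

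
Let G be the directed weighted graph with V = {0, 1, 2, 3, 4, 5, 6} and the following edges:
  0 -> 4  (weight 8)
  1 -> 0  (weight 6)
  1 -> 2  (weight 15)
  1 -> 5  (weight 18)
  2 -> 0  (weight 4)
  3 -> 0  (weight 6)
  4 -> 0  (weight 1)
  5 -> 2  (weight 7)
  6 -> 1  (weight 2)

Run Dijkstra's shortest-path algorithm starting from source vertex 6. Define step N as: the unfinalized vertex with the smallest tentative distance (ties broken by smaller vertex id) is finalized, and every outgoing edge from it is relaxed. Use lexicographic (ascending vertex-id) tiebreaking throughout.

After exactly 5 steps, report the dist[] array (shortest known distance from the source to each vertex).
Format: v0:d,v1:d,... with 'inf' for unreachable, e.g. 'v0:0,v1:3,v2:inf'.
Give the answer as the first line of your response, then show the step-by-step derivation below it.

v0:8,v1:2,v2:17,v3:inf,v4:16,v5:20,v6:0

step 1: dist = v0:inf,v1:2,v2:inf,v3:inf,v4:inf,v5:inf,v6:0
step 2: dist = v0:8,v1:2,v2:17,v3:inf,v4:inf,v5:20,v6:0
step 3: dist = v0:8,v1:2,v2:17,v3:inf,v4:16,v5:20,v6:0
step 4: dist = v0:8,v1:2,v2:17,v3:inf,v4:16,v5:20,v6:0
step 5: dist = v0:8,v1:2,v2:17,v3:inf,v4:16,v5:20,v6:0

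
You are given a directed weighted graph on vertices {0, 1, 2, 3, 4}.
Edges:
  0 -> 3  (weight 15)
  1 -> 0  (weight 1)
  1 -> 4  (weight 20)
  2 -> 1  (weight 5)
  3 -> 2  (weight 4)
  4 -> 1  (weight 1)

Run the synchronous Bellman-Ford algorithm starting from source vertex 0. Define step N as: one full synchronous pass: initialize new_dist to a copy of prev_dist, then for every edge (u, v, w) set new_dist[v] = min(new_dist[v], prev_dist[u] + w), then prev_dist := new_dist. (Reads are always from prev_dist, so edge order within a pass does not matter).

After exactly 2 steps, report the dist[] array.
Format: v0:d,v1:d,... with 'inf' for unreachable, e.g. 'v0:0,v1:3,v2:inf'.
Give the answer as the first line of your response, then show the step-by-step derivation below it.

v0:0,v1:inf,v2:19,v3:15,v4:inf

step 1: dist = v0:0,v1:inf,v2:inf,v3:15,v4:inf
step 2: dist = v0:0,v1:inf,v2:19,v3:15,v4:inf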